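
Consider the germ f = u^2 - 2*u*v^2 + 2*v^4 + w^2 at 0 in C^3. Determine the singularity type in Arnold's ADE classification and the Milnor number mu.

Type A_{3}, Milnor number mu = 3.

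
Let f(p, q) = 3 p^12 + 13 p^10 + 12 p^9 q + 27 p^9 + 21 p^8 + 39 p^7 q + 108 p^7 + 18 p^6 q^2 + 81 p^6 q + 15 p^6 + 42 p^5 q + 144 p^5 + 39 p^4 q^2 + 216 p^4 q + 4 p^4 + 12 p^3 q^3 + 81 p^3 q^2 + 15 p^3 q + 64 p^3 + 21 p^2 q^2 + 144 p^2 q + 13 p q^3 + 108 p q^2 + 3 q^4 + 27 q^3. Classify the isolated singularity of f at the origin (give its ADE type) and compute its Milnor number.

Type E_{7}, Milnor number mu = 7.

The Hessian of f at 0 has rank 0. Corank 2; j^3 = (4*p + 3*q)^3 is a perfect cube, so E-series; the 4-jet and mu = 7 give E_7.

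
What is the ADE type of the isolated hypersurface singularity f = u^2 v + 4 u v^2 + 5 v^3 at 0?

D4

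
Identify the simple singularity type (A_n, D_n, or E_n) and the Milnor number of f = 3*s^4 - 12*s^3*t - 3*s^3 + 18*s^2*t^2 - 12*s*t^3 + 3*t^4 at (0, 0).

The Hessian of f at 0 has rank 0. Corank 2; j^3 = -3*s^3 is a perfect cube, so E-series; the 4-jet and mu = 6 give E_6.

Type E_6, Milnor number mu = 6.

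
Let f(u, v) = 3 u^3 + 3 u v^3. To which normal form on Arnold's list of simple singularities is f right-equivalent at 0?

E7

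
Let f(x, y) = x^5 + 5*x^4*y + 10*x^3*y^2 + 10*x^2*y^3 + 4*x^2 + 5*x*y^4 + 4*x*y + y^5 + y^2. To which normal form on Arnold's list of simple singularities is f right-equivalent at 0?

A_{4}

The Hessian of f at 0 has rank 1. Corank 1: A-series; mu = 4 gives A_4.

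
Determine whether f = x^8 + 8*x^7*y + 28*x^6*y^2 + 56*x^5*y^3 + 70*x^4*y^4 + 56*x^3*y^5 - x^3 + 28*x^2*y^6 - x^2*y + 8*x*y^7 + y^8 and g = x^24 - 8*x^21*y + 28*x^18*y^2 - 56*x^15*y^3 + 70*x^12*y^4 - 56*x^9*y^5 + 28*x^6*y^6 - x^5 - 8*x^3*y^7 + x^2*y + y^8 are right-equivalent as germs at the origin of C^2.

Yes.

The Hessian of f at 0 has rank 0. Corank 2; j^3 = -x^2*(x + y) has shape L^2 M (L != M), so D-series; mu = 9 gives D_9. The Hessian of g at 0 has rank 0. Corank 2; j^3 = x^2*y has shape L^2 M (L != M), so D-series; mu = 9 gives D_9. Both have type D_9, hence right-equivalent.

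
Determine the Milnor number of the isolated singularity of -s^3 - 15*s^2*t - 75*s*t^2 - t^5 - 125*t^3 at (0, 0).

8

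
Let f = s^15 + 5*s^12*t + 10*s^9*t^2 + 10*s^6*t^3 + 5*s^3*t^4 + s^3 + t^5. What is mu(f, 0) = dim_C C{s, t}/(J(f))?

The Hessian of f at 0 is [[0, 0], [0, 0]] with rank 0, so corank 2. A Groebner basis of the Jacobian ideal J(f) in C{s,t} is {t^4, s^2}; counting standard monomials gives mu = 8. Corank 2; j^3 = s^3 is a perfect cube, so E-series; the 5-jet and mu = 8 give E_8.

8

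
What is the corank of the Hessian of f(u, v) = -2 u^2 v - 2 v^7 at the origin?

2

Hessian at 0 has rank 0.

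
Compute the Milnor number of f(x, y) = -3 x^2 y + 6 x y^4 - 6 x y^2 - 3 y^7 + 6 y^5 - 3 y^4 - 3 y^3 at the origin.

5

The Hessian of f at 0 is [[0, 0], [0, 0]] with rank 0, so corank 2. A Groebner basis of the Jacobian ideal J(f) in C{x,y} is {x^3 - x^2/4 + y^2/4, x^2/4 + y^3 - y^2/4, x*y + y^2}; counting standard monomials gives mu = 5. Corank 2; j^3 = -3*y*(x + y)^2 has shape L^2 M (L != M), so D-series; mu = 5 gives D_5.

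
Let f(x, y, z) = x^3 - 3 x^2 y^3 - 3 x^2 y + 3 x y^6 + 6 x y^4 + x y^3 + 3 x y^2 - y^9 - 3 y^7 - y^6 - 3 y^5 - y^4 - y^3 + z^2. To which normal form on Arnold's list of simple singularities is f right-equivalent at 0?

The Hessian of f at 0 has rank 1. Corank 2; j^3 = (x - y)^3 is a perfect cube, so E-series; the 4-jet and mu = 7 give E_7.

E7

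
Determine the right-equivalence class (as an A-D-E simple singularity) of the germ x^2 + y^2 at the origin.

The Hessian of f at 0 has rank 2. Corank 0: nondegenerate Morse point, so A_1.

A_{1}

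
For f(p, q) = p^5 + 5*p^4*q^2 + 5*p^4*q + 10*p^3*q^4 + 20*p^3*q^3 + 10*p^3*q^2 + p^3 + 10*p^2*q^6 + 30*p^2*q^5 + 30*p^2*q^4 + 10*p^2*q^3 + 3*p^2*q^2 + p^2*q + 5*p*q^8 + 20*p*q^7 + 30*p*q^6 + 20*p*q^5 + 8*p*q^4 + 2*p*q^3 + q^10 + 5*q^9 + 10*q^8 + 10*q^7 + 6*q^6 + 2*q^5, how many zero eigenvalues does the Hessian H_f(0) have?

2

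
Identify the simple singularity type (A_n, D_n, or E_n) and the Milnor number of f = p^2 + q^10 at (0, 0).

The Hessian of f at 0 has rank 1. Corank 1: A-series; mu = 9 gives A_9.

Type A_9, Milnor number mu = 9.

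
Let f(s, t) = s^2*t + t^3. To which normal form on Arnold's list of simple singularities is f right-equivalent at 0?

The Hessian of f at 0 is [[0, 0], [0, 0]] with rank 0, so corank 2. A Groebner basis of the Jacobian ideal J(f) in C{s,t} is {t^3, s^2 + 3*t^2, s*t}; counting standard monomials gives mu = 4. Corank 2; j^3 = t*(s^2 + t^2) splits into three distinct lines over C (the quadratic factor has nonzero discriminant), so D_4.

D_{4}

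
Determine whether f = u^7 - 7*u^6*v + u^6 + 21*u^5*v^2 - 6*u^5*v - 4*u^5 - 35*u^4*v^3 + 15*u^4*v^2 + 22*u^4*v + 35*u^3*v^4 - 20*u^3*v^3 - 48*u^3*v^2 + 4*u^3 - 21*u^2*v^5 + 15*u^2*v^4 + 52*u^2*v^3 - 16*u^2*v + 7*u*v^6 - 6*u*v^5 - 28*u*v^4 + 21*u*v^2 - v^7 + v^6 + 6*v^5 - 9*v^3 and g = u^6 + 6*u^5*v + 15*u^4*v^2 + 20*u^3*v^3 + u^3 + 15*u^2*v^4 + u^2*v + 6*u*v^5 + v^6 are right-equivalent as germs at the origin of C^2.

Yes.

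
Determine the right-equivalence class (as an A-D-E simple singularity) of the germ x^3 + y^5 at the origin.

The Hessian of f at 0 has rank 0. Corank 2; j^3 = x^3 is a perfect cube, so E-series; the 5-jet and mu = 8 give E_8.

E8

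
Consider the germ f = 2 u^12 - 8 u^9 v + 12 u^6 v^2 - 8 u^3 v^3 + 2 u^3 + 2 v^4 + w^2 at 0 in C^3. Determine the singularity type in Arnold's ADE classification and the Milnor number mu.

The Hessian of f at 0 is [[0, 0, 0], [0, 0, 0], [0, 0, 2]] with rank 1, so corank 2. A Groebner basis of the Jacobian ideal J(f) in C{u,v,w} is {v^3, u^2, w}; counting standard monomials gives mu = 6. Corank 2; j^3 = 2*u^3 is a perfect cube, so E-series; the 4-jet and mu = 6 give E_6.

Type E_{6}, Milnor number mu = 6.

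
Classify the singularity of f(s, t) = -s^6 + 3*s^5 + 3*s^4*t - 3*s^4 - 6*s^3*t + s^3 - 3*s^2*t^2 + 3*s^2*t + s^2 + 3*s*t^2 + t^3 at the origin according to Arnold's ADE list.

The Hessian of f at 0 has rank 1. Corank 1: A-series; mu = 2 gives A_2.

A_2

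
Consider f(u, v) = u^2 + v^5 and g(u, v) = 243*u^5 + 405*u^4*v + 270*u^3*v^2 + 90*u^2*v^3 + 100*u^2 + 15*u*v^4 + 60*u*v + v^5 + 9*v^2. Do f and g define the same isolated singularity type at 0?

The Hessian of f at 0 has rank 1. Corank 1: A-series; mu = 4 gives A_4. The Hessian of g at 0 has rank 1. Corank 1: A-series; mu = 4 gives A_4. Both have type A_4, hence right-equivalent.

Yes.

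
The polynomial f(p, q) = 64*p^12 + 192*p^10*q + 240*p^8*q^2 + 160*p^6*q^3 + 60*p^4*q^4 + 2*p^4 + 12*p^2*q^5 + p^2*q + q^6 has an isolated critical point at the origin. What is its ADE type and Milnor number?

Type D_{7}, Milnor number mu = 7.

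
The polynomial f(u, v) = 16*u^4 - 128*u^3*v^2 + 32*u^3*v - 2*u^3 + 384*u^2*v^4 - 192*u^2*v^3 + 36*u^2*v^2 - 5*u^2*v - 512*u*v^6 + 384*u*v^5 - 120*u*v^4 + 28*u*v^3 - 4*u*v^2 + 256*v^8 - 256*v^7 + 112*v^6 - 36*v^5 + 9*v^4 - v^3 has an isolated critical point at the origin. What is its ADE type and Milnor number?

Type D_5, Milnor number mu = 5.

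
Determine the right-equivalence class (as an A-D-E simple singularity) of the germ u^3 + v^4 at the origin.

E6

The Hessian of f at 0 is [[0, 0], [0, 0]] with rank 0, so corank 2. A Groebner basis of the Jacobian ideal J(f) in C{u,v} is {v^3, u^2}; counting standard monomials gives mu = 6. Corank 2; j^3 = u^3 is a perfect cube, so E-series; the 4-jet and mu = 6 give E_6.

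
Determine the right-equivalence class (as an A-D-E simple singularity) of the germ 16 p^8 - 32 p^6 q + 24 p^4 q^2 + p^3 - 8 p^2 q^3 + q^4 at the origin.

E_{6}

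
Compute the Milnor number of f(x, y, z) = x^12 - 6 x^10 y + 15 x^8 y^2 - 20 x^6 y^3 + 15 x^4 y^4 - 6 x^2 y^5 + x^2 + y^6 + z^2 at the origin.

The Hessian of f at 0 has rank 2. Corank 1: A-series; mu = 5 gives A_5.

5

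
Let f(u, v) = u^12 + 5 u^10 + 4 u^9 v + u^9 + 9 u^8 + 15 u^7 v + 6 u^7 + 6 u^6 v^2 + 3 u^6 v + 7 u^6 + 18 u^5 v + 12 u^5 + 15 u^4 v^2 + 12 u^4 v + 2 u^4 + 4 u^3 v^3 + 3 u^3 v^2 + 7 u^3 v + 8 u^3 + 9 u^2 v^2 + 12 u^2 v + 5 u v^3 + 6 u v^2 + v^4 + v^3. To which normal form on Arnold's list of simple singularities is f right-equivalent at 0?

The Hessian of f at 0 has rank 0. Corank 2; j^3 = (2*u + v)^3 is a perfect cube, so E-series; the 4-jet and mu = 7 give E_7.

E_{7}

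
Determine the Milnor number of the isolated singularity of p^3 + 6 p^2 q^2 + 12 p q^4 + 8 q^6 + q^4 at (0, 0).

6

The Hessian of f at 0 is [[0, 0], [0, 0]] with rank 0, so corank 2. A Groebner basis of the Jacobian ideal J(f) in C{p,q} is {p^3, p^2*q, p^2/4 + p*q^2, q^3}; counting standard monomials gives mu = 6. Corank 2; j^3 = p^3 is a perfect cube, so E-series; the 4-jet and mu = 6 give E_6.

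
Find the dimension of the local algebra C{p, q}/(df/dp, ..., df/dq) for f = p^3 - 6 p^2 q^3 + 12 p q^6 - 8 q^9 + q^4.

6

The Hessian of f at 0 is [[0, 0], [0, 0]] with rank 0, so corank 2. A Groebner basis of the Jacobian ideal J(f) in C{p,q} is {q^3, p^2}; counting standard monomials gives mu = 6. Corank 2; j^3 = p^3 is a perfect cube, so E-series; the 4-jet and mu = 6 give E_6.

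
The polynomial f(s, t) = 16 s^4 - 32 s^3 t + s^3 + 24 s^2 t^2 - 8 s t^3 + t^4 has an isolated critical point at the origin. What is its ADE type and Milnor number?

Type E_{6}, Milnor number mu = 6.

The Hessian of f at 0 has rank 0. Corank 2; j^3 = s^3 is a perfect cube, so E-series; the 4-jet and mu = 6 give E_6.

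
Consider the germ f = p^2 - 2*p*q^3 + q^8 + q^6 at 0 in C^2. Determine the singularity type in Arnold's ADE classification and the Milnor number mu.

The Hessian of f at 0 has rank 1. Corank 1: A-series; mu = 7 gives A_7.

Type A_7, Milnor number mu = 7.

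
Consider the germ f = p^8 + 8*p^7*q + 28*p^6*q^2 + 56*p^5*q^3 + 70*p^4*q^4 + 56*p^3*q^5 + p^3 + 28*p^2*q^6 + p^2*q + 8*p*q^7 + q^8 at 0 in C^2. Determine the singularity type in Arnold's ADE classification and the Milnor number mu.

The Hessian of f at 0 is [[0, 0], [0, 0]] with rank 0, so corank 2. A Groebner basis of the Jacobian ideal J(f) in C{p,q} is {-p*q/8 + q^7, p*q^2, p^2 + p*q}; counting standard monomials gives mu = 9. Corank 2; j^3 = p^2*(p + q) has shape L^2 M (L != M), so D-series; mu = 9 gives D_9.

Type D9, Milnor number mu = 9.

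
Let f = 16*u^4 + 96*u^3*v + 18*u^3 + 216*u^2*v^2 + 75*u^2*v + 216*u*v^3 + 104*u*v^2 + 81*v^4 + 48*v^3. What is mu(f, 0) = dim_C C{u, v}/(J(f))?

5

The Hessian of f at 0 is [[0, 0], [0, 0]] with rank 0, so corank 2. A Groebner basis of the Jacobian ideal J(f) in C{u,v} is {u*v^2 + 27*u*v/2 + 18*v^2, -81*u*v/8 + v^3 - 27*v^2/2, u^2 + 17*u*v/6 + 2*v^2}; counting standard monomials gives mu = 5. Corank 2; j^3 = (2*u + 3*v)*(3*u + 4*v)^2 has shape L^2 M (L != M), so D-series; mu = 5 gives D_5.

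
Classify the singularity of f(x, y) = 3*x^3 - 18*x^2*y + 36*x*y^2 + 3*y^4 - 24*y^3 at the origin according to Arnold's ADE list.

The Hessian of f at 0 has rank 0. Corank 2; j^3 = 3*(x - 2*y)^3 is a perfect cube, so E-series; the 4-jet and mu = 6 give E_6.

E_6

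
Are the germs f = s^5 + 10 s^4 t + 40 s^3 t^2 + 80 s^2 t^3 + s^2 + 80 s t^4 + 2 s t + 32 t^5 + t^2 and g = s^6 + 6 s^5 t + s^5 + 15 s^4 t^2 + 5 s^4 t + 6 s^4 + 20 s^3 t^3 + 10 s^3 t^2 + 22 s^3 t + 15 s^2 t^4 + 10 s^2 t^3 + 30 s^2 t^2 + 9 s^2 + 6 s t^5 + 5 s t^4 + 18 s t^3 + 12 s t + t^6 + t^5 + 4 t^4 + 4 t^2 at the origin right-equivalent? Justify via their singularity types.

Yes.

The Hessian of f at 0 has rank 1. Corank 1: A-series; mu = 4 gives A_4. The Hessian of g at 0 has rank 1. Corank 1: A-series; mu = 4 gives A_4. Both have type A_4, hence right-equivalent.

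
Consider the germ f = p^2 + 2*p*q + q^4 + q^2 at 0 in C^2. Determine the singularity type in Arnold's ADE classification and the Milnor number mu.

Type A3, Milnor number mu = 3.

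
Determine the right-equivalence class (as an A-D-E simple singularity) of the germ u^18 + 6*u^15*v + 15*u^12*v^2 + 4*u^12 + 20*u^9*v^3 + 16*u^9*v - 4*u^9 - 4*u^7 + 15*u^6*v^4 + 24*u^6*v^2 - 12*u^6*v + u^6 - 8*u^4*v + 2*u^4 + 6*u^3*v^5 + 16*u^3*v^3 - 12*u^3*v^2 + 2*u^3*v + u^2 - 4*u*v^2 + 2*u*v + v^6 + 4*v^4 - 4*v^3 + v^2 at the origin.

A5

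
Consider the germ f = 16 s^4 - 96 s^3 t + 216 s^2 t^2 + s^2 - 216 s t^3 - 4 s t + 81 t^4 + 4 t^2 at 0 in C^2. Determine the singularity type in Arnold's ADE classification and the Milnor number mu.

Type A_{3}, Milnor number mu = 3.

The Hessian of f at 0 is [[2, -4], [-4, 8]] with rank 1, so corank 1. A Groebner basis of the Jacobian ideal J(f) in C{s,t} is {t^3, s - 2*t}; counting standard monomials gives mu = 3. Corank 1: A-series; mu = 3 gives A_3.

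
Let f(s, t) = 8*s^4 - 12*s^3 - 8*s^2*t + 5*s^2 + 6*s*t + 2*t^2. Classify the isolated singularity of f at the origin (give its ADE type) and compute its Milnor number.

Type A1, Milnor number mu = 1.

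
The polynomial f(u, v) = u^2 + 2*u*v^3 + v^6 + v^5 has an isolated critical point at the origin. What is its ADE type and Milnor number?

Type A_4, Milnor number mu = 4.

The Hessian of f at 0 is [[2, 0], [0, 0]] with rank 1, so corank 1. A Groebner basis of the Jacobian ideal J(f) in C{u,v} is {u + v^3, u^2, u*v}; counting standard monomials gives mu = 4. Corank 1: A-series; mu = 4 gives A_4.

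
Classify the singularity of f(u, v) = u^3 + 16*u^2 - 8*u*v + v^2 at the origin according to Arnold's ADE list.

A2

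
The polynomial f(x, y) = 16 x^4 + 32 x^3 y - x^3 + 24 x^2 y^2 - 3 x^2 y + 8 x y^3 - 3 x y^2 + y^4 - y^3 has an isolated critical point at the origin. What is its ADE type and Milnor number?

Type E_{6}, Milnor number mu = 6.

The Hessian of f at 0 has rank 0. Corank 2; j^3 = -(x + y)^3 is a perfect cube, so E-series; the 4-jet and mu = 6 give E_6.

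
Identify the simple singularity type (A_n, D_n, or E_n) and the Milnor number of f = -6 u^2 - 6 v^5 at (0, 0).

Type A_{4}, Milnor number mu = 4.

The Hessian of f at 0 has rank 1. Corank 1: A-series; mu = 4 gives A_4.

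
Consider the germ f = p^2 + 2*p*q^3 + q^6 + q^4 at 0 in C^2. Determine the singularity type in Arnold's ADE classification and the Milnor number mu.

The Hessian of f at 0 has rank 1. Corank 1: A-series; mu = 3 gives A_3.

Type A3, Milnor number mu = 3.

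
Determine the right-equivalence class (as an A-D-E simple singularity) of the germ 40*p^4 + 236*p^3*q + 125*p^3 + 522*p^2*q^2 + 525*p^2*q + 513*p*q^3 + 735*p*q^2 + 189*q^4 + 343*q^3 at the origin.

The Hessian of f at 0 is [[0, 0], [0, 0]] with rank 0, so corank 2. A Groebner basis of the Jacobian ideal J(f) in C{p,q} is {1171875*p^2/4 + 1640625*p*q/2 + q^4 + 125*q^3/4 + 2296875*q^2/4, p^3 + 15225*p^2/4 + 21315*p*q/2 + 63*q^3/20 + 29841*q^2/4, p^2*q - 7125*p^2/4 - 9975*p*q/2 - 43*q^3/20 - 13965*q^2/4, 625*p^2 + p*q^2 + 1750*p*q + 22*q^3/15 + 1225*q^2}; counting standard monomials gives mu = 7. Corank 2; j^3 = (5*p + 7*q)^3 is a perfect cube, so E-series; the 4-jet and mu = 7 give E_7.

E_{7}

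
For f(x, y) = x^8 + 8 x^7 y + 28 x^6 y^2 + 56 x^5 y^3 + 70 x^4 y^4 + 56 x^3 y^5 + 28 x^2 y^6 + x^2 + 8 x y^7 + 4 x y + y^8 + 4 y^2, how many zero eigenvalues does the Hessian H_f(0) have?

1

Hessian at 0 has rank 1.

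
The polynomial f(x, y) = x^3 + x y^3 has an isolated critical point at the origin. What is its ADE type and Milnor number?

The Hessian of f at 0 has rank 0. Corank 2; j^3 = x^3 is a perfect cube, so E-series; the 4-jet and mu = 7 give E_7.

Type E_7, Milnor number mu = 7.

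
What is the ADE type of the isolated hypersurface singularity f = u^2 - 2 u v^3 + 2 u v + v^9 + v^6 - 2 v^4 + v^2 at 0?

A_{8}

The Hessian of f at 0 is [[2, 2], [2, 2]] with rank 1, so corank 1. A Groebner basis of the Jacobian ideal J(f) in C{u,v} is {u^2*v^2 + 2*u^2 + 3*u*v + v^2, u^3 + 3*u^2*v + 3*u*v^2 + u + v, -u + v^3 - v}; counting standard monomials gives mu = 8. Corank 1: A-series; mu = 8 gives A_8.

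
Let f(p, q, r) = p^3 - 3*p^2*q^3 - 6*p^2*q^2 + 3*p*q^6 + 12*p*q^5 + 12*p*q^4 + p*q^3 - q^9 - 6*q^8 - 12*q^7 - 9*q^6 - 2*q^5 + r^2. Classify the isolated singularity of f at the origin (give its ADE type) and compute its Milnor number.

Type E7, Milnor number mu = 7.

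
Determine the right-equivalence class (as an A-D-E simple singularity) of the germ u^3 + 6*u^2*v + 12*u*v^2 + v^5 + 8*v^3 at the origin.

E_8

The Hessian of f at 0 is [[0, 0], [0, 0]] with rank 0, so corank 2. A Groebner basis of the Jacobian ideal J(f) in C{u,v} is {v^4, u^2 + 4*u*v + 4*v^2}; counting standard monomials gives mu = 8. Corank 2; j^3 = (u + 2*v)^3 is a perfect cube, so E-series; the 5-jet and mu = 8 give E_8.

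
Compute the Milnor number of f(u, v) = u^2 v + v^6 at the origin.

7

The Hessian of f at 0 has rank 0. Corank 2; j^3 = u^2*v has shape L^2 M (L != M), so D-series; mu = 7 gives D_7.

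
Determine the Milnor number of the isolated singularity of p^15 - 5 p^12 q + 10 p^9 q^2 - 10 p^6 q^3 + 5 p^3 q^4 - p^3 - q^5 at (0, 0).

The Hessian of f at 0 is [[0, 0], [0, 0]] with rank 0, so corank 2. A Groebner basis of the Jacobian ideal J(f) in C{p,q} is {q^4, p^2}; counting standard monomials gives mu = 8. Corank 2; j^3 = -p^3 is a perfect cube, so E-series; the 5-jet and mu = 8 give E_8.

8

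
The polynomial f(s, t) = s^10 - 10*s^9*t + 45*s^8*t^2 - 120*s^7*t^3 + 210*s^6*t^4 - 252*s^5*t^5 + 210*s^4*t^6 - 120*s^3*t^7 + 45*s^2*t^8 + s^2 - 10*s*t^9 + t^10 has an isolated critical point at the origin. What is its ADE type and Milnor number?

The Hessian of f at 0 has rank 1. Corank 1: A-series; mu = 9 gives A_9.

Type A9, Milnor number mu = 9.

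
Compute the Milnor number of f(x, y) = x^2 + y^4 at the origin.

3

The Hessian of f at 0 is [[2, 0], [0, 0]] with rank 1, so corank 1. A Groebner basis of the Jacobian ideal J(f) in C{x,y} is {y^3, x}; counting standard monomials gives mu = 3. Corank 1: A-series; mu = 3 gives A_3.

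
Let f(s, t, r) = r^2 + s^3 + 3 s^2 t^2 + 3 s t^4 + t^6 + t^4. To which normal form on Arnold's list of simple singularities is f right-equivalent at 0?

E_6

The Hessian of f at 0 is [[0, 0, 0], [0, 0, 0], [0, 0, 2]] with rank 1, so corank 2. A Groebner basis of the Jacobian ideal J(f) in C{s,t,r} is {s^3, s^2*t, s^2/2 + s*t^2, t^3, r}; counting standard monomials gives mu = 6. Corank 2; j^3 = s^3 is a perfect cube, so E-series; the 4-jet and mu = 6 give E_6.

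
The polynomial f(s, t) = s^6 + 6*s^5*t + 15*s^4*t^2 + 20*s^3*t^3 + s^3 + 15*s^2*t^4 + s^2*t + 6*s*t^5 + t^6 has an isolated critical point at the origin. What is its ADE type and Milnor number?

The Hessian of f at 0 has rank 0. Corank 2; j^3 = s^2*(s + t) has shape L^2 M (L != M), so D-series; mu = 7 gives D_7.

Type D7, Milnor number mu = 7.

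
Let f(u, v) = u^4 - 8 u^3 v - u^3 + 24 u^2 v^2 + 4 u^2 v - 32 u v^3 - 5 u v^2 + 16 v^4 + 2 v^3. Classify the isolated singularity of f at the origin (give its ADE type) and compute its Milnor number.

The Hessian of f at 0 is [[0, 0], [0, 0]] with rank 0, so corank 2. A Groebner basis of the Jacobian ideal J(f) in C{u,v} is {u*v^2 + u*v/4 - v^2/4, u*v/4 + v^3 - v^2/4, u^2 - 3*u*v + 2*v^2}; counting standard monomials gives mu = 5. Corank 2; j^3 = -(u - 2*v)*(u - v)^2 has shape L^2 M (L != M), so D-series; mu = 5 gives D_5.

Type D_{5}, Milnor number mu = 5.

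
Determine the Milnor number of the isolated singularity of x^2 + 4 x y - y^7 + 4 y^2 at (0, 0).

The Hessian of f at 0 has rank 1. Corank 1: A-series; mu = 6 gives A_6.

6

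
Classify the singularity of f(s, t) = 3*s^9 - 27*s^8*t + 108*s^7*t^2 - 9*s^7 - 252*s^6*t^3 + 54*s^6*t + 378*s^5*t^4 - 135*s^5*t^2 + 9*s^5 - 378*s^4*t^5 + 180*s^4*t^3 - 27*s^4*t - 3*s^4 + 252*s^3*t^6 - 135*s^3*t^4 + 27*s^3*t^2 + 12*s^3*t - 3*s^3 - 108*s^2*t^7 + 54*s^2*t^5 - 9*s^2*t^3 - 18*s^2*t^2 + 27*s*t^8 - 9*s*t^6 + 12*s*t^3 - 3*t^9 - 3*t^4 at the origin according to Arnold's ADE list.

E_{6}

The Hessian of f at 0 is [[0, 0], [0, 0]] with rank 0, so corank 2. A Groebner basis of the Jacobian ideal J(f) in C{s,t} is {t^4, s*t^2 - t^3/3, s^2}; counting standard monomials gives mu = 6. Corank 2; j^3 = -3*s^3 is a perfect cube, so E-series; the 4-jet and mu = 6 give E_6.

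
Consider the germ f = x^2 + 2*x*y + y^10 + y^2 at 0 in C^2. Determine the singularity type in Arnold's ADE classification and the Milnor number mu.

Type A_{9}, Milnor number mu = 9.

The Hessian of f at 0 has rank 1. Corank 1: A-series; mu = 9 gives A_9.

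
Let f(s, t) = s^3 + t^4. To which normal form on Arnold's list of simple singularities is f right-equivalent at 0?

E_{6}

The Hessian of f at 0 has rank 0. Corank 2; j^3 = s^3 is a perfect cube, so E-series; the 4-jet and mu = 6 give E_6.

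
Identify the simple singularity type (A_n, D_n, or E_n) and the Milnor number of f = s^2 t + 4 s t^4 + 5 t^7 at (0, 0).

Type D_{8}, Milnor number mu = 8.

The Hessian of f at 0 has rank 0. Corank 2; j^3 = s^2*t has shape L^2 M (L != M), so D-series; mu = 8 gives D_8.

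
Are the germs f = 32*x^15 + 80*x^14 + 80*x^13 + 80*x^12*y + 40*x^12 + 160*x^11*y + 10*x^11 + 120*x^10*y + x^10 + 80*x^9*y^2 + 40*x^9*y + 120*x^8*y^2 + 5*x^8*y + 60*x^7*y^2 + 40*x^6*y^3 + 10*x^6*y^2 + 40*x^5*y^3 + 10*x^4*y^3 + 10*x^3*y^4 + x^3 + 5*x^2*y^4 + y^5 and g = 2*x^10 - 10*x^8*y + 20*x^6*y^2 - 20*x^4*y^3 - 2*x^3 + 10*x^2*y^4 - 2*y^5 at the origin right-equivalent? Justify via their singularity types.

Yes.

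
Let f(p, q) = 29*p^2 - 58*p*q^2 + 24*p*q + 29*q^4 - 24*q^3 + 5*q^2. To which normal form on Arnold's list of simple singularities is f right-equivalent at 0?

The Hessian of f at 0 has rank 2. Corank 0: nondegenerate Morse point, so A_1.

A1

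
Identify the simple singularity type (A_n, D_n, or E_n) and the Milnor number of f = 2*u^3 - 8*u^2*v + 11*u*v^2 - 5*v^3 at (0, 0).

The Hessian of f at 0 has rank 0. Corank 2; j^3 = (u - v)*(2*u^2 - 6*u*v + 5*v^2) splits into three distinct lines over C (the quadratic factor has nonzero discriminant), so D_4.

Type D4, Milnor number mu = 4.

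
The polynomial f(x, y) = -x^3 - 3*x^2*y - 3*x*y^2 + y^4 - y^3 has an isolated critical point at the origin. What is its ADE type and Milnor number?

Type E6, Milnor number mu = 6.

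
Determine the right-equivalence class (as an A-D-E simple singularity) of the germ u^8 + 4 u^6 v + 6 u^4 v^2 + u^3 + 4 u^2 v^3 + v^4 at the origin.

The Hessian of f at 0 is [[0, 0], [0, 0]] with rank 0, so corank 2. A Groebner basis of the Jacobian ideal J(f) in C{u,v} is {v^3, u^2}; counting standard monomials gives mu = 6. Corank 2; j^3 = u^3 is a perfect cube, so E-series; the 4-jet and mu = 6 give E_6.

E6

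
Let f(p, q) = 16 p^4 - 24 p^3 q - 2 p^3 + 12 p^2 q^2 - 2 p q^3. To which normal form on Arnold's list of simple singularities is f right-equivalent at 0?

E_{7}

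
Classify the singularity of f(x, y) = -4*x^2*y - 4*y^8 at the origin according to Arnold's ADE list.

D9

The Hessian of f at 0 is [[0, 0], [0, 0]] with rank 0, so corank 2. A Groebner basis of the Jacobian ideal J(f) in C{x,y} is {x^2/8 + y^7, x^3, x*y}; counting standard monomials gives mu = 9. Corank 2; j^3 = -4*x^2*y has shape L^2 M (L != M), so D-series; mu = 9 gives D_9.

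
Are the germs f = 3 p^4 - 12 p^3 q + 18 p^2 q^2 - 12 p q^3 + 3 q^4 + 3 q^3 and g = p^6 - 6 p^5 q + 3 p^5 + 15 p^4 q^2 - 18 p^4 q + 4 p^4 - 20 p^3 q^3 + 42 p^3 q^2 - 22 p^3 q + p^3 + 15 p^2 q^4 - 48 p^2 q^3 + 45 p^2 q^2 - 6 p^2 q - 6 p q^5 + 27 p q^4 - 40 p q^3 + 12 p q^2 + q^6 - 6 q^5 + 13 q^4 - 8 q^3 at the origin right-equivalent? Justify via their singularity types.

The Hessian of f at 0 is [[0, 0], [0, 0]] with rank 0, so corank 2. A Groebner basis of the Jacobian ideal J(f) in C{p,q} is {p^3 - 3*p^2*q, q^2}; counting standard monomials gives mu = 6. Corank 2; j^3 = 3*q^3 is a perfect cube, so E-series; the 4-jet and mu = 6 give E_6. The Hessian of g at 0 is [[0, 0], [0, 0]] with rank 0, so corank 2. A Groebner basis of the Jacobian ideal J(g) in C{p,q} is {p^3 - 6*p^2 + 24*p*q - 24*q^2, p^2*q - 4*p^2 + 16*p*q - 16*q^2, -5*p^2/2 + p*q^2 + 10*p*q - 10*q^2, -3*p^2/2 + 6*p*q + q^3 - 6*q^2}; counting standard monomials gives mu = 6. Corank 2; j^3 = (p - 2*q)^3 is a perfect cube, so E-series; the 4-jet and mu = 6 give E_6. Both have type E_6, hence right-equivalent.

Yes.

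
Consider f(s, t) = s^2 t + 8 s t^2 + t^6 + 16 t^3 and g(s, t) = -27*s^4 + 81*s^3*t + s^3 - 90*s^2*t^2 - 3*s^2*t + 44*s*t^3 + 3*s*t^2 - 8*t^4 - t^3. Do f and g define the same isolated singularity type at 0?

The Hessian of f at 0 has rank 0. Corank 2; j^3 = t*(s + 4*t)^2 has shape L^2 M (L != M), so D-series; mu = 7 gives D_7. The Hessian of g at 0 has rank 0. Corank 2; j^3 = (s - t)^3 is a perfect cube, so E-series; the 4-jet and mu = 7 give E_7. f is D_7 but g is E_7, hence not right-equivalent.

No.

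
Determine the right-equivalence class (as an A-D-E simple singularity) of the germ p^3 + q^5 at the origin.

E_{8}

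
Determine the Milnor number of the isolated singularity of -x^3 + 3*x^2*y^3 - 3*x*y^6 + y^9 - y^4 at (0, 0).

6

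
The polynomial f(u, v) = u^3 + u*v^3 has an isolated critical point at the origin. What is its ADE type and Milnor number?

Type E_{7}, Milnor number mu = 7.

The Hessian of f at 0 has rank 0. Corank 2; j^3 = u^3 is a perfect cube, so E-series; the 4-jet and mu = 7 give E_7.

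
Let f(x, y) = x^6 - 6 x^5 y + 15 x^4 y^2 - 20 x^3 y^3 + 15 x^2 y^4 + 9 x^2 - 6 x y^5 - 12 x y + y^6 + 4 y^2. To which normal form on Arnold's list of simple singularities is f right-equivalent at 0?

The Hessian of f at 0 is [[18, -12], [-12, 8]] with rank 1, so corank 1. A Groebner basis of the Jacobian ideal J(f) in C{x,y} is {y^5, x - 2*y/3}; counting standard monomials gives mu = 5. Corank 1: A-series; mu = 5 gives A_5.

A_5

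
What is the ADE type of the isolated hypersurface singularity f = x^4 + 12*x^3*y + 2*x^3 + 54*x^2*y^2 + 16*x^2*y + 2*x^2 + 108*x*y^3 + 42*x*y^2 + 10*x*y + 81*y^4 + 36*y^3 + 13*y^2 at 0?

The Hessian of f at 0 has rank 2. Corank 0: nondegenerate Morse point, so A_1.

A1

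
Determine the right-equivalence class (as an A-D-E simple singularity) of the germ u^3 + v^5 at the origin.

The Hessian of f at 0 has rank 0. Corank 2; j^3 = u^3 is a perfect cube, so E-series; the 5-jet and mu = 8 give E_8.

E_{8}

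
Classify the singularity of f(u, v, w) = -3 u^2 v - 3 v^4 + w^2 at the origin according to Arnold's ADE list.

D_{5}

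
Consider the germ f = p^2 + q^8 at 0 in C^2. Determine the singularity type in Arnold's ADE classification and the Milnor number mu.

Type A_7, Milnor number mu = 7.

The Hessian of f at 0 is [[2, 0], [0, 0]] with rank 1, so corank 1. A Groebner basis of the Jacobian ideal J(f) in C{p,q} is {q^7, p}; counting standard monomials gives mu = 7. Corank 1: A-series; mu = 7 gives A_7.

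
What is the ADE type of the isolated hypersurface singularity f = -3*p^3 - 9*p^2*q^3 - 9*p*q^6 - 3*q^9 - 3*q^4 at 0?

The Hessian of f at 0 has rank 0. Corank 2; j^3 = -3*p^3 is a perfect cube, so E-series; the 4-jet and mu = 6 give E_6.

E6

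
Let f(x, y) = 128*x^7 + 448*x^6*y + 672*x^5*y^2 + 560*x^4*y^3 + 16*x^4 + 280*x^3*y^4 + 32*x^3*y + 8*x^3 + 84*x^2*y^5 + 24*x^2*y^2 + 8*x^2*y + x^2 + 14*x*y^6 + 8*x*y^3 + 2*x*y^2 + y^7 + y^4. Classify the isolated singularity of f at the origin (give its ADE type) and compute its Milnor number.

Type A6, Milnor number mu = 6.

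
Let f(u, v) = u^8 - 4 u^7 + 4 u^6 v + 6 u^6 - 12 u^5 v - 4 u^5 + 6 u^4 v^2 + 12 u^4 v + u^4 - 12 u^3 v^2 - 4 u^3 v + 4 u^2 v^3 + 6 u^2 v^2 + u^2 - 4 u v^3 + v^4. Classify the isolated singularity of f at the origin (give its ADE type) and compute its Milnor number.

The Hessian of f at 0 has rank 1. Corank 1: A-series; mu = 3 gives A_3.

Type A_{3}, Milnor number mu = 3.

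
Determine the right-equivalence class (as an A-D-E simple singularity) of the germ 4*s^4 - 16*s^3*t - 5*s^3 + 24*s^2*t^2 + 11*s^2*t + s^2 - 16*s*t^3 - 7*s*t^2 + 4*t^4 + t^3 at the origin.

The Hessian of f at 0 is [[2, 0], [0, 0]] with rank 1, so corank 1. A Groebner basis of the Jacobian ideal J(f) in C{s,t} is {t^2, s}; counting standard monomials gives mu = 2. Corank 1: A-series; mu = 2 gives A_2.

A_{2}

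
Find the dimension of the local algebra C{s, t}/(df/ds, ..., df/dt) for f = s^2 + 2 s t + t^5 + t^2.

4

The Hessian of f at 0 has rank 1. Corank 1: A-series; mu = 4 gives A_4.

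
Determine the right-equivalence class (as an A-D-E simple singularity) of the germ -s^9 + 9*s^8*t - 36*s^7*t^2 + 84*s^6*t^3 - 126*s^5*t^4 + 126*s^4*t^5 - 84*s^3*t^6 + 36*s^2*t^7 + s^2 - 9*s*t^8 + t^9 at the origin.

A_8

The Hessian of f at 0 has rank 1. Corank 1: A-series; mu = 8 gives A_8.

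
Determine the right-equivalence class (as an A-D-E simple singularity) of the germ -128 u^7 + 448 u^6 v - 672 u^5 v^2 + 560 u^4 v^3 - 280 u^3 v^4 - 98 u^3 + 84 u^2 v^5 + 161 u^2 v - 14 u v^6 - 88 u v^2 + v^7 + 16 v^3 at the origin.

The Hessian of f at 0 has rank 0. Corank 2; j^3 = -(2*u - v)*(7*u - 4*v)^2 has shape L^2 M (L != M), so D-series; mu = 8 gives D_8.

D_{8}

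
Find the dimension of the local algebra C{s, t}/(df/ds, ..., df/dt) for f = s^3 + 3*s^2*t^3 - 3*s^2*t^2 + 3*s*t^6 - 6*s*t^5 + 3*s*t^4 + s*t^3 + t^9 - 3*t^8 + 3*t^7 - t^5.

7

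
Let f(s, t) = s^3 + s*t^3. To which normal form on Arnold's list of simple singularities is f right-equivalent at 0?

The Hessian of f at 0 is [[0, 0], [0, 0]] with rank 0, so corank 2. A Groebner basis of the Jacobian ideal J(f) in C{s,t} is {s^3, s*t^2, 3*s^2 + t^3}; counting standard monomials gives mu = 7. Corank 2; j^3 = s^3 is a perfect cube, so E-series; the 4-jet and mu = 7 give E_7.

E_7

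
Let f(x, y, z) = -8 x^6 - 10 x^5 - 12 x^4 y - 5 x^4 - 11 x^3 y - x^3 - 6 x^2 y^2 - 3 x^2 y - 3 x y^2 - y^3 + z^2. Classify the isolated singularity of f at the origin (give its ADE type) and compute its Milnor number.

Type E7, Milnor number mu = 7.

The Hessian of f at 0 has rank 1. Corank 2; j^3 = -(x + y)^3 is a perfect cube, so E-series; the 4-jet and mu = 7 give E_7.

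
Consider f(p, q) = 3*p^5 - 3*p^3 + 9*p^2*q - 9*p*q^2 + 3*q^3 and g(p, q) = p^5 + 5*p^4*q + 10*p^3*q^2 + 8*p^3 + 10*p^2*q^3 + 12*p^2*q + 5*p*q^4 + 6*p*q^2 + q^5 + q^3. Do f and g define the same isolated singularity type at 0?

Yes.

The Hessian of f at 0 has rank 0. Corank 2; j^3 = -3*(p - q)^3 is a perfect cube, so E-series; the 5-jet and mu = 8 give E_8. The Hessian of g at 0 has rank 0. Corank 2; j^3 = (2*p + q)^3 is a perfect cube, so E-series; the 5-jet and mu = 8 give E_8. Both have type E_8, hence right-equivalent.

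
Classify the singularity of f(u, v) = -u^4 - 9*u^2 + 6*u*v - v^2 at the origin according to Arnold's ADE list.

A3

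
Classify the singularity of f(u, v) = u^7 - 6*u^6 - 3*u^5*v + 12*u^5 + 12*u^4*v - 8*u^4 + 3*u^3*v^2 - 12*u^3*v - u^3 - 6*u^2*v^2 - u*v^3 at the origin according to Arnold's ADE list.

E7

The Hessian of f at 0 has rank 0. Corank 2; j^3 = -u^3 is a perfect cube, so E-series; the 4-jet and mu = 7 give E_7.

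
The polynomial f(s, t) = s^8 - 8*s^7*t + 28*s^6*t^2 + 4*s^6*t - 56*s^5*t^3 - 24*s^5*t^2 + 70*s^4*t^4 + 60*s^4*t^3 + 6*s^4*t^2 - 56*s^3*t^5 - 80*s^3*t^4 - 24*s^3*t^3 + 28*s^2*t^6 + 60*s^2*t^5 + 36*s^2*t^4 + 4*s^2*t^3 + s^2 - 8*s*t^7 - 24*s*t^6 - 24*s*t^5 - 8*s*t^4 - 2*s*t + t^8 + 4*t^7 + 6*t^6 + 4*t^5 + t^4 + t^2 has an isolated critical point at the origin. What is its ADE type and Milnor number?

Type A3, Milnor number mu = 3.

The Hessian of f at 0 is [[2, -2], [-2, 2]] with rank 1, so corank 1. A Groebner basis of the Jacobian ideal J(f) in C{s,t} is {t^3, s - t}; counting standard monomials gives mu = 3. Corank 1: A-series; mu = 3 gives A_3.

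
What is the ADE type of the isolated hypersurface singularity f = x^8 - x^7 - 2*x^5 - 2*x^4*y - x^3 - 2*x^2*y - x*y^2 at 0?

D_9

The Hessian of f at 0 has rank 0. Corank 2; j^3 = -x*(x + y)^2 has shape L^2 M (L != M), so D-series; mu = 9 gives D_9.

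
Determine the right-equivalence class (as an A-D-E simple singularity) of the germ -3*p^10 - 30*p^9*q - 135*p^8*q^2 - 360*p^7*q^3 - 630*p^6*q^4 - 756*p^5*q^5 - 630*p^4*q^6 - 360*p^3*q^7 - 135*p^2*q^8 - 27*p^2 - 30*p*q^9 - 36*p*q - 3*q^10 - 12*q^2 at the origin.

A_{9}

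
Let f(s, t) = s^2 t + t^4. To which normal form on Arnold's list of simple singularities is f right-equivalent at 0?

The Hessian of f at 0 has rank 0. Corank 2; j^3 = s^2*t has shape L^2 M (L != M), so D-series; mu = 5 gives D_5.

D_{5}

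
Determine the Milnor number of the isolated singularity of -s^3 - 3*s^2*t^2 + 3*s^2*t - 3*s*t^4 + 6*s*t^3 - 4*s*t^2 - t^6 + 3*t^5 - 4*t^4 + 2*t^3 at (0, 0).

4

The Hessian of f at 0 is [[0, 0], [0, 0]] with rank 0, so corank 2. A Groebner basis of the Jacobian ideal J(f) in C{s,t} is {t^3, s^2 - 2*t^2/3, s*t - t^2}; counting standard monomials gives mu = 4. Corank 2; j^3 = -(s - t)*(s^2 - 2*s*t + 2*t^2) splits into three distinct lines over C (the quadratic factor has nonzero discriminant), so D_4.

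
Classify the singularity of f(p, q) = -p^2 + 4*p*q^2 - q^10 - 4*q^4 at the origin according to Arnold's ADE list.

A9

The Hessian of f at 0 is [[-2, 0], [0, 0]] with rank 1, so corank 1. A Groebner basis of the Jacobian ideal J(f) in C{p,q} is {p^5, p^4*q, -p/2 + q^2}; counting standard monomials gives mu = 9. Corank 1: A-series; mu = 9 gives A_9.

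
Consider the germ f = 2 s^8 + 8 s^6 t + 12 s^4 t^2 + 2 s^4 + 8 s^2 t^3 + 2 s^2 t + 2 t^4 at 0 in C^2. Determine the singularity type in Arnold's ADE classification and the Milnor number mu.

The Hessian of f at 0 has rank 0. Corank 2; j^3 = 2*s^2*t has shape L^2 M (L != M), so D-series; mu = 5 gives D_5.

Type D5, Milnor number mu = 5.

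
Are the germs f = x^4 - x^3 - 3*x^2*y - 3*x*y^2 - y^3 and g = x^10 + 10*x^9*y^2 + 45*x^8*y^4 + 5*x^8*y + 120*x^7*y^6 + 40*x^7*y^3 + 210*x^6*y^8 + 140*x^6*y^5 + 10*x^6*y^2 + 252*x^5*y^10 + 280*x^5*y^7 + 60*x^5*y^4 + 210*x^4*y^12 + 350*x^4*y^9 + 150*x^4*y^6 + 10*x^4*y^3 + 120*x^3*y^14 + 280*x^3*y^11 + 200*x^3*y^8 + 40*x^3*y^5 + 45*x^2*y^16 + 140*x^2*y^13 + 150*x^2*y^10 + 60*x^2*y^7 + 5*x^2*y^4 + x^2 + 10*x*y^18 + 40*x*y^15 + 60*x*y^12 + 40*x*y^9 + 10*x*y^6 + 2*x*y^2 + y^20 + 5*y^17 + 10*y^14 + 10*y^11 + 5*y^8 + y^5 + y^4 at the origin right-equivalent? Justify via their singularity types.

No.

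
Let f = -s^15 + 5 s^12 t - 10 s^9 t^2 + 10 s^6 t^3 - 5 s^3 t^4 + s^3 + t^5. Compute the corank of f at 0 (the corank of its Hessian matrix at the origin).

2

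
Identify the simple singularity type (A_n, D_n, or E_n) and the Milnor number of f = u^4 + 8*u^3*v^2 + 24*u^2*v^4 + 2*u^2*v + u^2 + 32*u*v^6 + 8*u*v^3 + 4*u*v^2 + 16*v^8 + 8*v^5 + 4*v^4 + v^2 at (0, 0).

The Hessian of f at 0 has rank 2. Corank 0: nondegenerate Morse point, so A_1.

Type A_{1}, Milnor number mu = 1.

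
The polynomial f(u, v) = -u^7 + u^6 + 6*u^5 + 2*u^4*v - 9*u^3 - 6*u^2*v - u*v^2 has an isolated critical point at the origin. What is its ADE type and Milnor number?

The Hessian of f at 0 is [[0, 0], [0, 0]] with rank 0, so corank 2. A Groebner basis of the Jacobian ideal J(f) in C{u,v} is {-243*u^2 - 81*u*v + v^4, u^3 - 3*u^2/2 - u*v + v^3/27 - v^2/6, u^2*v + 3*u^2 + 2*u*v - v^3/9 + v^2/3, -9*u^2/2 + u*v^2 - 3*u*v + v^3/3 - v^2/2}; counting standard monomials gives mu = 7. Corank 2; j^3 = -u*(3*u + v)^2 has shape L^2 M (L != M), so D-series; mu = 7 gives D_7.

Type D7, Milnor number mu = 7.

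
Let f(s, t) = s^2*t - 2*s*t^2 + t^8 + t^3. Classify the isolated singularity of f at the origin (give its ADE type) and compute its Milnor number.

Type D_9, Milnor number mu = 9.

The Hessian of f at 0 has rank 0. Corank 2; j^3 = t*(s - t)^2 has shape L^2 M (L != M), so D-series; mu = 9 gives D_9.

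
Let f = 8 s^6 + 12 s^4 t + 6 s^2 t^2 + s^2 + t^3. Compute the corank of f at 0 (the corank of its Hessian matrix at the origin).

1

The Hessian at 0 is [[2, 0], [0, 0]] of rank 1; hence corank 1.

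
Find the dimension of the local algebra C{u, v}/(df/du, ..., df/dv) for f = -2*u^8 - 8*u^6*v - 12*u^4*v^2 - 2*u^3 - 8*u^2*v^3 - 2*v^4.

The Hessian of f at 0 has rank 0. Corank 2; j^3 = -2*u^3 is a perfect cube, so E-series; the 4-jet and mu = 6 give E_6.

6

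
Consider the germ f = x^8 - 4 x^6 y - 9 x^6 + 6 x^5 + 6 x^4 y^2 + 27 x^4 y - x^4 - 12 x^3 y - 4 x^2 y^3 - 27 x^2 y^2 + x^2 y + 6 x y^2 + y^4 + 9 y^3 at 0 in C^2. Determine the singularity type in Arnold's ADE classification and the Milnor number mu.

Type D_{5}, Milnor number mu = 5.

The Hessian of f at 0 has rank 0. Corank 2; j^3 = y*(x + 3*y)^2 has shape L^2 M (L != M), so D-series; mu = 5 gives D_5.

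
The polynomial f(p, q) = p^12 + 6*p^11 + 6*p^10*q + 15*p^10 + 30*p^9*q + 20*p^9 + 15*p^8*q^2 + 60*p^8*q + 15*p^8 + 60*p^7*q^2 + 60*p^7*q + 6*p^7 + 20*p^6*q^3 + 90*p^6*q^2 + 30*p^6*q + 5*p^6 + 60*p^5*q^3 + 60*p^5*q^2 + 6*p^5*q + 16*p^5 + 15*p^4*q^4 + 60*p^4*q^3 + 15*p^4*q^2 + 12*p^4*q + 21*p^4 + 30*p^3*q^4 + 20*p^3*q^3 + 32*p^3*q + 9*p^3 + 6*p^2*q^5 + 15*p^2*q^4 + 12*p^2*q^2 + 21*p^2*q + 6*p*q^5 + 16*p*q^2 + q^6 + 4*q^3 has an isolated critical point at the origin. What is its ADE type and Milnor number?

The Hessian of f at 0 has rank 0. Corank 2; j^3 = (p + q)*(3*p + 2*q)^2 has shape L^2 M (L != M), so D-series; mu = 7 gives D_7.

Type D7, Milnor number mu = 7.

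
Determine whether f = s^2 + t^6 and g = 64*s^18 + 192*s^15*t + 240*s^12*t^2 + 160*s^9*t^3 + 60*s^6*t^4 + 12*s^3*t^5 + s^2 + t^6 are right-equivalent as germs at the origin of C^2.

Yes.

The Hessian of f at 0 has rank 1. Corank 1: A-series; mu = 5 gives A_5. The Hessian of g at 0 has rank 1. Corank 1: A-series; mu = 5 gives A_5. Both have type A_5, hence right-equivalent.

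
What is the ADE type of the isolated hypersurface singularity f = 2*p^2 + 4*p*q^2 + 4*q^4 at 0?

A_{3}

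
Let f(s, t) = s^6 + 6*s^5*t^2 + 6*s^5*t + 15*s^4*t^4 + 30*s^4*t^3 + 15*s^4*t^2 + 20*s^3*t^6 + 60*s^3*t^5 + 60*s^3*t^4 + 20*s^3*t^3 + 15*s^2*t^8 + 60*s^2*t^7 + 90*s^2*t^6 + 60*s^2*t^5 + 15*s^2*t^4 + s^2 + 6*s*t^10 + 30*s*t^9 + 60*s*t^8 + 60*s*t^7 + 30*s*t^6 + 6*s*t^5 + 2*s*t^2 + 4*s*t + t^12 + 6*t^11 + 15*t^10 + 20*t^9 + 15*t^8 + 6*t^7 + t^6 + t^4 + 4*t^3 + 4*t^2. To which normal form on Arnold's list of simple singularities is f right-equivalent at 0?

The Hessian of f at 0 has rank 1. Corank 1: A-series; mu = 5 gives A_5.

A5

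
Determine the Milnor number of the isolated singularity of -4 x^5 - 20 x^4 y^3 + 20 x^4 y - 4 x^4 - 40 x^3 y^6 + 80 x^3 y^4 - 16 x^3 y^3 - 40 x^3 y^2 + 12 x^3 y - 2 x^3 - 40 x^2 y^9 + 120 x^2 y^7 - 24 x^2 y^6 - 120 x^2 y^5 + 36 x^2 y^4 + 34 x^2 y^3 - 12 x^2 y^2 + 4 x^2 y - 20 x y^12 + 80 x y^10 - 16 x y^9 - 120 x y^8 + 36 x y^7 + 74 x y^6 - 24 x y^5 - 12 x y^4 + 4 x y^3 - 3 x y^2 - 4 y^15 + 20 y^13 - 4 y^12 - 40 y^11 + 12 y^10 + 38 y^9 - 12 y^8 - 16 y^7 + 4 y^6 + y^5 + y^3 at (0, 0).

4

The Hessian of f at 0 has rank 0. Corank 2; j^3 = -(x - y)*(2*x^2 - 2*x*y + y^2) splits into three distinct lines over C (the quadratic factor has nonzero discriminant), so D_4.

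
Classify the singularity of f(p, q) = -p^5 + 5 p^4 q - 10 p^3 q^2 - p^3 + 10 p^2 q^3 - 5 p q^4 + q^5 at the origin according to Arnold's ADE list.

E8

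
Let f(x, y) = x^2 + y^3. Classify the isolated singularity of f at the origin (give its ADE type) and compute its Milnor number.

The Hessian of f at 0 has rank 1. Corank 1: A-series; mu = 2 gives A_2.

Type A_{2}, Milnor number mu = 2.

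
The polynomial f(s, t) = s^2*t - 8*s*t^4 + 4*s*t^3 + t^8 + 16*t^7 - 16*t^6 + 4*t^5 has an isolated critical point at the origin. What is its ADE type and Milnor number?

Type D9, Milnor number mu = 9.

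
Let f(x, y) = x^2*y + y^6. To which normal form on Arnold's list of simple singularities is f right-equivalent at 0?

D_7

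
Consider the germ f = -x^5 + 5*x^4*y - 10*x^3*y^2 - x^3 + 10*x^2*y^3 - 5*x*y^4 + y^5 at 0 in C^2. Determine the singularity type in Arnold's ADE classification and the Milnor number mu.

Type E_8, Milnor number mu = 8.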